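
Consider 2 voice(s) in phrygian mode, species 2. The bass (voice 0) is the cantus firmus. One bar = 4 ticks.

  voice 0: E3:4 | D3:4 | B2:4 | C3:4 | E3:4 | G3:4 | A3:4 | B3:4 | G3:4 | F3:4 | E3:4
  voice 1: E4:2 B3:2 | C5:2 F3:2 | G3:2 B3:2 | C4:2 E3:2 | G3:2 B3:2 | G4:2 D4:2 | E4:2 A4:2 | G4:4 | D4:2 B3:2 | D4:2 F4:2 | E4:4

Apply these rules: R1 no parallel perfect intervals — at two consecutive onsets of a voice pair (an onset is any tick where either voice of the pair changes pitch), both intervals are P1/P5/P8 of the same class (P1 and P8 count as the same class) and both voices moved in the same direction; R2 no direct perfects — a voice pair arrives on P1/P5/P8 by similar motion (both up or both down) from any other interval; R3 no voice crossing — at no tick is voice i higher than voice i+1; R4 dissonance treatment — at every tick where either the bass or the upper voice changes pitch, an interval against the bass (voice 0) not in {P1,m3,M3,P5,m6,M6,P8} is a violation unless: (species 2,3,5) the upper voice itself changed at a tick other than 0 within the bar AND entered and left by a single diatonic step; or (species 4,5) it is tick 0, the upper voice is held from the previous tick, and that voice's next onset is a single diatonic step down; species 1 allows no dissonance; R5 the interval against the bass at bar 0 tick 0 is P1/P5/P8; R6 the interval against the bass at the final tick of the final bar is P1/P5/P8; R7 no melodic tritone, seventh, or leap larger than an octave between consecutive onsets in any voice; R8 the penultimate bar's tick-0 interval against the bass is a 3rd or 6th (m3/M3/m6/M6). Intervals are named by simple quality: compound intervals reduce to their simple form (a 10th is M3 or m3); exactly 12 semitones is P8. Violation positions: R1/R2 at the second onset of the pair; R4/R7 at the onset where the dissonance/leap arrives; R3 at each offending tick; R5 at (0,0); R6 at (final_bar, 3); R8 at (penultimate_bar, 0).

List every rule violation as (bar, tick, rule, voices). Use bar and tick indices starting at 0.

(1, 0, R4, (0, 1))
(1, 0, R7, (1,))
(1, 2, R7, (1,))
(3, 0, R1, (0, 1))
(5, 0, R2, (0, 1))
(6, 0, R1, (0, 1))
(8, 0, R2, (0, 1))
(10, 0, R1, (0, 1))

bar 0: v0=E3 v1=E4 downbeat P8
bar 1: v0=D3 v1=C5 downbeat m7
bar 2: v0=B2 v1=G3 downbeat m6
bar 3: v0=C3 v1=C4 downbeat P8
bar 4: v0=E3 v1=G3 downbeat m3
bar 5: v0=G3 v1=G4 downbeat P8
bar 6: v0=A3 v1=E4 downbeat P5
bar 7: v0=B3 v1=G4 downbeat m6
bar 8: v0=G3 v1=D4 downbeat P5
bar 9: v0=F3 v1=D4 downbeat M6
bar 10: v0=E3 v1=E4 downbeat P8
  -> R4 @ bar 1 tick 0 v(0, 1): D3/C5 m7 untreated
  -> R7 @ bar 1 tick 0 v(1,): B3->C5 leap 13st
  -> R7 @ bar 1 tick 2 v(1,): C5->F3 leap 19st
  -> R1 @ bar 3 tick 0 v(0, 1): B2/B3 P8 -> C3/C4 P8 similar
  -> R2 @ bar 5 tick 0 v(0, 1): E3/B3 P5 -> G3/G4 P8 similar
  -> R1 @ bar 6 tick 0 v(0, 1): G3/D4 P5 -> A3/E4 P5 similar
  -> R2 @ bar 8 tick 0 v(0, 1): B3/G4 m6 -> G3/D4 P5 similar
  -> R1 @ bar 10 tick 0 v(0, 1): F3/F4 P8 -> E3/E4 P8 similar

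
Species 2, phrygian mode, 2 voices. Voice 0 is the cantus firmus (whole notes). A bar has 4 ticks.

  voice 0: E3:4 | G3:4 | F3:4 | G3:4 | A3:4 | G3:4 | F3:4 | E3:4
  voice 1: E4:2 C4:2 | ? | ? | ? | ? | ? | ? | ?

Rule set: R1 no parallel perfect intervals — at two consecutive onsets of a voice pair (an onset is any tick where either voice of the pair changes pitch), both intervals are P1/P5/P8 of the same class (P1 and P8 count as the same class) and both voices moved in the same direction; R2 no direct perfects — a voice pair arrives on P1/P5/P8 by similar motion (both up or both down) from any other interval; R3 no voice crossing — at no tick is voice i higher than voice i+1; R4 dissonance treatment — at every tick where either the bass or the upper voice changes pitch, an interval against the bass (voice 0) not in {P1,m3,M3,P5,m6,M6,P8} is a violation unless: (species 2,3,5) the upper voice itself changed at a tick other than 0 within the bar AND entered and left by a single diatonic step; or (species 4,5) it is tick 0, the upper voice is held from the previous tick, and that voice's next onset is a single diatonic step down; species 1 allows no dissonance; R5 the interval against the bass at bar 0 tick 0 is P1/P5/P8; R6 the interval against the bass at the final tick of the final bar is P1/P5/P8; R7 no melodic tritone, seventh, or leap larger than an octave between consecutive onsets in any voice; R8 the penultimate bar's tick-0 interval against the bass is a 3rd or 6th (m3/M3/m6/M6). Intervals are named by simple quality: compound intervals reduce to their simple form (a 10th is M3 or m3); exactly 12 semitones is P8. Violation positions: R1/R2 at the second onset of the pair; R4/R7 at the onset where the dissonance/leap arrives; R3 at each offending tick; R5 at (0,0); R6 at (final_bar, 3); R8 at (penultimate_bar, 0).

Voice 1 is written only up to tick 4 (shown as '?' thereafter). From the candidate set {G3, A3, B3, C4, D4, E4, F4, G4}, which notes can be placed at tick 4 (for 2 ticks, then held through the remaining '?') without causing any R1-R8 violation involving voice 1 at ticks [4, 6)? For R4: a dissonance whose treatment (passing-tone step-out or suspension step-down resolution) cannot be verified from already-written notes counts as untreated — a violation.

{B3, E4, G3}

G3: legal
A3: violates R4
B3: legal
C4: violates R4
D4: violates R2
E4: legal
F4: violates R4
G4: violates R2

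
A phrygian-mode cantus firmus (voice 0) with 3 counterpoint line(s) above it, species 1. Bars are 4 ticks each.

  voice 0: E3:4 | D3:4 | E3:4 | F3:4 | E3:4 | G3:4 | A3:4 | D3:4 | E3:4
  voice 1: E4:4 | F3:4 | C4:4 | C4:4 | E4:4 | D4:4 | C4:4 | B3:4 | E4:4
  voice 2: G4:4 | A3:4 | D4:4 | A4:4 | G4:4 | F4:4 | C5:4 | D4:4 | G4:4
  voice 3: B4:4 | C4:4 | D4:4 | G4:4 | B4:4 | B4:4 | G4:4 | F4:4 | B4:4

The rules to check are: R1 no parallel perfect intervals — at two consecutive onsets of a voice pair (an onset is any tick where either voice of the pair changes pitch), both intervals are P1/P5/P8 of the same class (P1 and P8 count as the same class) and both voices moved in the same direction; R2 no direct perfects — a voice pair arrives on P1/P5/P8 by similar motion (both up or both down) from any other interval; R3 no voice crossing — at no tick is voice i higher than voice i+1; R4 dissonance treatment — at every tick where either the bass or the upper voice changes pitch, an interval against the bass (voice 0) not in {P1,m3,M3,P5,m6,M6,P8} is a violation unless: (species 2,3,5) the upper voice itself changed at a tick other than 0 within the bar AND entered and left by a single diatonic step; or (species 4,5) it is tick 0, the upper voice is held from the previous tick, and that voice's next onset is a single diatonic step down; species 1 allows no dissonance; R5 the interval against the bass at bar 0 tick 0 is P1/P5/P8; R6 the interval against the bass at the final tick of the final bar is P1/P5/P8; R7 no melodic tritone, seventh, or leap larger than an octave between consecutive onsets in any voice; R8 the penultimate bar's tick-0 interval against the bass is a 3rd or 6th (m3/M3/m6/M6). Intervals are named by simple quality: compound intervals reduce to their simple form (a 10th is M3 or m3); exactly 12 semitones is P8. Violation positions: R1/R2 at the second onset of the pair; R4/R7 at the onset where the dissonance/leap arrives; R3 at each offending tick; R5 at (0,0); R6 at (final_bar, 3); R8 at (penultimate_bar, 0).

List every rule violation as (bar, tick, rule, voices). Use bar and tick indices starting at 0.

bar 0: v0=E3 v1=E4 v2=G4 v3=B4 downbeat P5
bar 1: v0=D3 v1=F3 v2=A3 v3=C4 downbeat m7
bar 2: v0=E3 v1=C4 v2=D4 v3=D4 downbeat m7
bar 3: v0=F3 v1=C4 v2=A4 v3=G4 downbeat M2
bar 4: v0=E3 v1=E4 v2=G4 v3=B4 downbeat P5
bar 5: v0=G3 v1=D4 v2=F4 v3=B4 downbeat M3
bar 6: v0=A3 v1=C4 v2=C5 v3=G4 downbeat m7
bar 7: v0=D3 v1=B3 v2=D4 v3=F4 downbeat m3
bar 8: v0=E3 v1=E4 v2=G4 v3=B4 downbeat P5
  -> R5 @ bar 0 tick 0 v(0, 2): opens on m3
  -> R1 @ bar 1 tick 0 v(1, 3): E4/B4 P5 -> F3/C4 P5 similar
  -> R2 @ bar 1 tick 0 v(0, 2): E3/G4 m3 -> D3/A3 P5 similar
  -> R4 @ bar 1 tick 0 v(0, 3): D3/C4 m7 untreated
  -> R7 @ bar 1 tick 0 v(1,): E4->F3 leap 11st
  -> R7 @ bar 1 tick 0 v(2,): G4->A3 leap 10st
  -> R7 @ bar 1 tick 0 v(3,): B4->C4 leap 11st
  -> R2 @ bar 2 tick 0 v(2, 3): A3/C4 m3 -> D4/D4 P1 similar
  -> R4 @ bar 2 tick 0 v(0, 2): E3/D4 m7 untreated
  -> R4 @ bar 2 tick 0 v(0, 3): E3/D4 m7 untreated
  -> R3 @ bar 3 tick 0 v(2, 3): A4 above G4
  -> R4 @ bar 3 tick 0 v(0, 3): F3/G4 M2 untreated
  -> R3 @ bar 3 tick 1 v(2, 3): A4 above G4
  -> R3 @ bar 3 tick 2 v(2, 3): A4 above G4
  -> R3 @ bar 3 tick 3 v(2, 3): A4 above G4
  -> R1 @ bar 4 tick 0 v(1, 3): C4/G4 P5 -> E4/B4 P5 similar
  -> R4 @ bar 5 tick 0 v(0, 2): G3/F4 m7 untreated
  -> R2 @ bar 6 tick 0 v(1, 3): D4/B4 M6 -> C4/G4 P5 similar
  -> R3 @ bar 6 tick 0 v(2, 3): C5 above G4
  -> R4 @ bar 6 tick 0 v(0, 3): A3/G4 m7 untreated
  -> R3 @ bar 6 tick 1 v(2, 3): C5 above G4
  -> R3 @ bar 6 tick 2 v(2, 3): C5 above G4
  -> R3 @ bar 6 tick 3 v(2, 3): C5 above G4
  -> R2 @ bar 7 tick 0 v(0, 2): A3/C5 m3 -> D3/D4 P8 similar
  -> R7 @ bar 7 tick 0 v(2,): C5->D4 leap 10st
  -> R8 @ bar 7 tick 0 v(0, 2): penult P8 not 3rd/6th
  -> R2 @ bar 8 tick 0 v(0, 1): D3/B3 M6 -> E3/E4 P8 similar
  -> R2 @ bar 8 tick 0 v(0, 3): D3/F4 m3 -> E3/B4 P5 similar
  -> R2 @ bar 8 tick 0 v(1, 3): B3/F4 TT -> E4/B4 P5 similar
  -> R7 @ bar 8 tick 0 v(3,): F4->B4 leap 6st
  -> R6 @ bar 8 tick 3 v(0, 2): closes on m3

(0, 0, R5, (0, 2))
(1, 0, R1, (1, 3))
(1, 0, R2, (0, 2))
(1, 0, R4, (0, 3))
(1, 0, R7, (1,))
(1, 0, R7, (2,))
(1, 0, R7, (3,))
(2, 0, R2, (2, 3))
(2, 0, R4, (0, 2))
(2, 0, R4, (0, 3))
(3, 0, R3, (2, 3))
(3, 0, R4, (0, 3))
(3, 1, R3, (2, 3))
(3, 2, R3, (2, 3))
(3, 3, R3, (2, 3))
(4, 0, R1, (1, 3))
(5, 0, R4, (0, 2))
(6, 0, R2, (1, 3))
(6, 0, R3, (2, 3))
(6, 0, R4, (0, 3))
(6, 1, R3, (2, 3))
(6, 2, R3, (2, 3))
(6, 3, R3, (2, 3))
(7, 0, R2, (0, 2))
(7, 0, R7, (2,))
(7, 0, R8, (0, 2))
(8, 0, R2, (0, 1))
(8, 0, R2, (0, 3))
(8, 0, R2, (1, 3))
(8, 0, R7, (3,))
(8, 3, R6, (0, 2))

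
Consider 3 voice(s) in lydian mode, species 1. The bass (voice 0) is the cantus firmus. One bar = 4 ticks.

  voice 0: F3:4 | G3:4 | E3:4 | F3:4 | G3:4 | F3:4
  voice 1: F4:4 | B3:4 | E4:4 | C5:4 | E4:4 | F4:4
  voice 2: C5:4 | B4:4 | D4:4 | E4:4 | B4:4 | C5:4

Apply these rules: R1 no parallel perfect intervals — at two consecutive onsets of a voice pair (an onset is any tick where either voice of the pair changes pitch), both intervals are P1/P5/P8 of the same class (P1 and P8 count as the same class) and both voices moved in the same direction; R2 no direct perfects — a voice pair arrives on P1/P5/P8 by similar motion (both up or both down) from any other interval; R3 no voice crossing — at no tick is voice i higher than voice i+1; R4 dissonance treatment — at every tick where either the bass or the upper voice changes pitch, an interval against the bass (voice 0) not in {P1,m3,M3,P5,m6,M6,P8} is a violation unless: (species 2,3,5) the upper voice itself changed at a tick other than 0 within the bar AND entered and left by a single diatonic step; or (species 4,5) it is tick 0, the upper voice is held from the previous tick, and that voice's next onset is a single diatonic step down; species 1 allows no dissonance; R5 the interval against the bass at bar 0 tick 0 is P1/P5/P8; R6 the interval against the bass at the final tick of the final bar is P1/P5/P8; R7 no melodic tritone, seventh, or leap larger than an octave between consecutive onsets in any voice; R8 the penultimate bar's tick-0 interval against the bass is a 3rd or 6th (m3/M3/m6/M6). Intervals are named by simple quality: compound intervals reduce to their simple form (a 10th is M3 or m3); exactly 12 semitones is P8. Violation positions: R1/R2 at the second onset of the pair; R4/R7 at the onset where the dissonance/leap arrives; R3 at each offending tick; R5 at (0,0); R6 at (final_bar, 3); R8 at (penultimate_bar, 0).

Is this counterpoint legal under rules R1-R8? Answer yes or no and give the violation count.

No (14 violations)

bar 0: v0=F3 v1=F4 v2=C5 (P5)
bar 1: v0=G3 v1=B3 v2=B4 (M3)
bar 2: v0=E3 v1=E4 v2=D4 (m7)
bar 3: v0=F3 v1=C5 v2=E4 (M7)
bar 4: v0=G3 v1=E4 v2=B4 (M3)
bar 5: v0=F3 v1=F4 v2=C5 (P5)
  R2 @ bar1.0: F4/C5 P5 -> B3/B4 P8 similar
  R7 @ bar1.0: F4->B3 leap 6st
  R3 @ bar2.0: E4 above D4
  R4 @ bar2.0: E3/D4 m7 untreated
  R3 @ bar2.1: E4 above D4
  R3 @ bar2.2: E4 above D4
  R3 @ bar2.3: E4 above D4
  R2 @ bar3.0: E3/E4 P8 -> F3/C5 P5 similar
  R3 @ bar3.0: C5 above E4
  R4 @ bar3.0: F3/E4 M7 untreated
  R3 @ bar3.1: C5 above E4
  R3 @ bar3.2: C5 above E4
  R3 @ bar3.3: C5 above E4
  R1 @ bar5.0: E4/B4 P5 -> F4/C5 P5 similar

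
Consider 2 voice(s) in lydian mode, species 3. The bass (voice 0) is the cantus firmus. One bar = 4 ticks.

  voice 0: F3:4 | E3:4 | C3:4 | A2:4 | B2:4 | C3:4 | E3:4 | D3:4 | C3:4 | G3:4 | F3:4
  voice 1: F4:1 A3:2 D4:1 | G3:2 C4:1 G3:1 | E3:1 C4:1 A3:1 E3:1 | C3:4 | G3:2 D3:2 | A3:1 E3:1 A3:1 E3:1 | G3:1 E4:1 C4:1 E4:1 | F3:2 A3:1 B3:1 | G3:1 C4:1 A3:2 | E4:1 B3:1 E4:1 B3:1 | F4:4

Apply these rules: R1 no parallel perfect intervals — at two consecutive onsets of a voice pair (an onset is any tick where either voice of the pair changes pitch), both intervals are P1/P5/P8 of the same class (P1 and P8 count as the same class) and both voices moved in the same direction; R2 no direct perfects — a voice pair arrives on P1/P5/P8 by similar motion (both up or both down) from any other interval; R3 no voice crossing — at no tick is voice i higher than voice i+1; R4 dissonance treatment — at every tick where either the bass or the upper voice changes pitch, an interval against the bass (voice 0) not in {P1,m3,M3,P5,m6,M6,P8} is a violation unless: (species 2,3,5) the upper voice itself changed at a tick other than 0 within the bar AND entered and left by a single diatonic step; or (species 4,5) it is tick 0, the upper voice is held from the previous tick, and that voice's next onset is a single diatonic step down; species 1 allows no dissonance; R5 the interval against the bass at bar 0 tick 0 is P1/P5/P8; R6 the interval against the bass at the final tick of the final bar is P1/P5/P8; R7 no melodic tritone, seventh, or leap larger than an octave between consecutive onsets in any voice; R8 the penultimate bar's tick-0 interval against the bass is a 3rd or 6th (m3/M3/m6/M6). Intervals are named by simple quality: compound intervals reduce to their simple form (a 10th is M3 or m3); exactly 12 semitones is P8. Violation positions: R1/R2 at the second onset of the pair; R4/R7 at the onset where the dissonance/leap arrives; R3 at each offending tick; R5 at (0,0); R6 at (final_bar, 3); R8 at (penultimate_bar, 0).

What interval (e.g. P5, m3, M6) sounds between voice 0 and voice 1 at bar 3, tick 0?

m3

voice 0=A2 voice 1=C3 -> m3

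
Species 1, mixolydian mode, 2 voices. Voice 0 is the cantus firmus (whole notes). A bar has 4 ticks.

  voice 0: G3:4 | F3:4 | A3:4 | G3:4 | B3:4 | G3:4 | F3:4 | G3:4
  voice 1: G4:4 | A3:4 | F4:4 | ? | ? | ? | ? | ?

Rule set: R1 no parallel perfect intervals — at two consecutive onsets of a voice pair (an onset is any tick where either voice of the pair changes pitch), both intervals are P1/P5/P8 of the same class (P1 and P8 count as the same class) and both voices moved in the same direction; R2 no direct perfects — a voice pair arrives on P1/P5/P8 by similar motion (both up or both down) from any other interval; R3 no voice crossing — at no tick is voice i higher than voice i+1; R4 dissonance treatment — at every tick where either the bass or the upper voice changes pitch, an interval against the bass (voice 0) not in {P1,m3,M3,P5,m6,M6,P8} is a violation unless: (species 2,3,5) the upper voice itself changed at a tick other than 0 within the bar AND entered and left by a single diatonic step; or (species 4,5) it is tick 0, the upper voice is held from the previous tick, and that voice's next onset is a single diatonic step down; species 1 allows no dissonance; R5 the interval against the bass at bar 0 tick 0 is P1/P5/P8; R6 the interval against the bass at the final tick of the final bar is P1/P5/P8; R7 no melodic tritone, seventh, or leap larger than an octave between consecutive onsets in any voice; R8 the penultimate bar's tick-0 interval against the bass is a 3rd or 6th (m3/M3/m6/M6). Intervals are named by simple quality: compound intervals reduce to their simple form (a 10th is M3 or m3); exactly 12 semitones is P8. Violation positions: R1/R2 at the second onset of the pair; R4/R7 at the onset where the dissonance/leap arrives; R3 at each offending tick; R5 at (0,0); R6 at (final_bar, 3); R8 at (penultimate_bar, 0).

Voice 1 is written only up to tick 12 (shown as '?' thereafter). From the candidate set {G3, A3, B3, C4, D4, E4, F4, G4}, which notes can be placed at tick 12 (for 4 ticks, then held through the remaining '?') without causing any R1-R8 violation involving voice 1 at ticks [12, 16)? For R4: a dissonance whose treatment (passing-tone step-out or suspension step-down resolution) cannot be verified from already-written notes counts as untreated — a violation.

{E4, G4}

G3: violates R2,R7
A3: violates R4
B3: violates R7
C4: violates R4
D4: violates R2
E4: legal
F4: violates R4
G4: legal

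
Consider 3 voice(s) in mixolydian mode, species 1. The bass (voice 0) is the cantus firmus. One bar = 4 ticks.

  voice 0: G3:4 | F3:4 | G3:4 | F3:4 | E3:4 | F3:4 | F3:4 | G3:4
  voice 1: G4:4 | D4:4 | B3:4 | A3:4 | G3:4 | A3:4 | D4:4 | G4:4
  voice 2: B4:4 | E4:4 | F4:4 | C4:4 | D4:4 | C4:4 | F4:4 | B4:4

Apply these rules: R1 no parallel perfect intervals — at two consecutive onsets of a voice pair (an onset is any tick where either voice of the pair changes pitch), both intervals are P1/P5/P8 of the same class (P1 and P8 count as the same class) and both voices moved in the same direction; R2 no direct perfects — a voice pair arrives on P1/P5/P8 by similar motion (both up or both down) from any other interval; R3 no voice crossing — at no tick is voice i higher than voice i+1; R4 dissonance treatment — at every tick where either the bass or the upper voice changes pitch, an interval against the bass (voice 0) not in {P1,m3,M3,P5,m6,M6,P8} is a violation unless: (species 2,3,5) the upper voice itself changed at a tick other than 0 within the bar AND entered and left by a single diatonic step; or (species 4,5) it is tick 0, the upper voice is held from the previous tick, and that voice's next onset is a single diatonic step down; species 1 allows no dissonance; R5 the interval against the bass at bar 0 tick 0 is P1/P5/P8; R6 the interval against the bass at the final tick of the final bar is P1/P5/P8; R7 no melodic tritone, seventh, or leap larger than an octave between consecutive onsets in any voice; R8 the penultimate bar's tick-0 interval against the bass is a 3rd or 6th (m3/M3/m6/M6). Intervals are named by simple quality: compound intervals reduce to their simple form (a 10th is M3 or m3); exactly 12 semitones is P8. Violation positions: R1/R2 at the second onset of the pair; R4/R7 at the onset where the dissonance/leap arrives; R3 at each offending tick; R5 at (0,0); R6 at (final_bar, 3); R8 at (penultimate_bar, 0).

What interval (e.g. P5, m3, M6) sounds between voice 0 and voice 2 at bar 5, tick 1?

voice 0=F3 voice 2=C4 -> P5

P5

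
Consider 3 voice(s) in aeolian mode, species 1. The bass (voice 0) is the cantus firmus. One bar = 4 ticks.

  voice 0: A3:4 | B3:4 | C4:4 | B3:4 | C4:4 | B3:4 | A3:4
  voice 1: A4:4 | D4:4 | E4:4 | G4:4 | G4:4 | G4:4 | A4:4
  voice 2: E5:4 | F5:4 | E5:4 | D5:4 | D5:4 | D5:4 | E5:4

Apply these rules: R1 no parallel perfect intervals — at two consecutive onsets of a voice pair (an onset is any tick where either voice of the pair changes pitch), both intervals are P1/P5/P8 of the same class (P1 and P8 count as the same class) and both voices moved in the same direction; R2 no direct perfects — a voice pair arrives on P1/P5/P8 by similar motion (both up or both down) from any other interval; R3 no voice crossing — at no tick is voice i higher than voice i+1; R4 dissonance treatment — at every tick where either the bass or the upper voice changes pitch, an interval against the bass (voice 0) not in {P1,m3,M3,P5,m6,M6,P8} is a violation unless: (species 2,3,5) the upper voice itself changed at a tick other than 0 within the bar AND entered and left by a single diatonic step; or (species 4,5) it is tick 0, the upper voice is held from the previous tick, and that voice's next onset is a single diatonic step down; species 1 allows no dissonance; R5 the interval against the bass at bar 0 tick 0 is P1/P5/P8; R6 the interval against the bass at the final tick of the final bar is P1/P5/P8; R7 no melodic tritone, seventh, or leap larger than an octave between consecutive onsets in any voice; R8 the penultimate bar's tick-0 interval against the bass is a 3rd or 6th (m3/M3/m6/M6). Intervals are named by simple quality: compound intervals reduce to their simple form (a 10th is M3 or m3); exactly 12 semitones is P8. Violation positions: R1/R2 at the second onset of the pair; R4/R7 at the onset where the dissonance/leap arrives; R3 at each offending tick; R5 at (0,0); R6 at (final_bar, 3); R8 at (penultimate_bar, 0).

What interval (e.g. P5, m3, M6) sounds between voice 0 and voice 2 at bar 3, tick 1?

m3

voice 0=B3 voice 2=D5 -> m3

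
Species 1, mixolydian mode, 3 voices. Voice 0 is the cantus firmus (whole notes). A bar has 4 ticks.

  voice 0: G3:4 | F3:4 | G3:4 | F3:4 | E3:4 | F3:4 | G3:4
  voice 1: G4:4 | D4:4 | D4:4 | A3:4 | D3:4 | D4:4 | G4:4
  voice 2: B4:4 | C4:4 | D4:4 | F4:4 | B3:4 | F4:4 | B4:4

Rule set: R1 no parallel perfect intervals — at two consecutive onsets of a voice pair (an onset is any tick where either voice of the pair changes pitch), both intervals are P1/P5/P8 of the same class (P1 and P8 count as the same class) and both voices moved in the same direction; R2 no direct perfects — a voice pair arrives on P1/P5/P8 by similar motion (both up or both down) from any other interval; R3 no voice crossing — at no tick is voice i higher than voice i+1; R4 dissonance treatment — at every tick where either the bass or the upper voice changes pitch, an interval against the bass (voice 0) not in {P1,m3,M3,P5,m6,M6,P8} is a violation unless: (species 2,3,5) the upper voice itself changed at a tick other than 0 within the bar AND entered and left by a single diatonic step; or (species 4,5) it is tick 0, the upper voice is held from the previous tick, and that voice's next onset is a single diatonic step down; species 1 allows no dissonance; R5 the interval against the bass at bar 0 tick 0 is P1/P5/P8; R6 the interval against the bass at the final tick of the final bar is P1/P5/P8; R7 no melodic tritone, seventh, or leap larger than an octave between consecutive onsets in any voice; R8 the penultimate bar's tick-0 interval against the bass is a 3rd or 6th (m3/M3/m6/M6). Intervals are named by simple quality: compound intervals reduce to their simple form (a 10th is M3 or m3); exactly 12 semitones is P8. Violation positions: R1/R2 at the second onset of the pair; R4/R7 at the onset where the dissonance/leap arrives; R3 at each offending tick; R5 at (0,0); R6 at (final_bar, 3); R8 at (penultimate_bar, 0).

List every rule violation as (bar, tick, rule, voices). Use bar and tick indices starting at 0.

(0, 0, R5, (0, 2))
(1, 0, R2, (0, 2))
(1, 0, R3, (1, 2))
(1, 0, R7, (2,))
(1, 1, R3, (1, 2))
(1, 2, R3, (1, 2))
(1, 3, R3, (1, 2))
(2, 0, R1, (0, 2))
(4, 0, R2, (0, 2))
(4, 0, R3, (0, 1))
(4, 0, R4, (0, 1))
(4, 0, R7, (2,))
(4, 1, R3, (0, 1))
(4, 2, R3, (0, 1))
(4, 3, R3, (0, 1))
(5, 0, R2, (0, 2))
(5, 0, R7, (2,))
(5, 0, R8, (0, 2))
(6, 0, R2, (0, 1))
(6, 0, R7, (2,))
(6, 3, R6, (0, 2))

bar 0: v0=G3 v1=G4 v2=B4 downbeat M3
bar 1: v0=F3 v1=D4 v2=C4 downbeat P5
bar 2: v0=G3 v1=D4 v2=D4 downbeat P5
bar 3: v0=F3 v1=A3 v2=F4 downbeat P8
bar 4: v0=E3 v1=D3 v2=B3 downbeat P5
bar 5: v0=F3 v1=D4 v2=F4 downbeat P8
bar 6: v0=G3 v1=G4 v2=B4 downbeat M3
  -> R5 @ bar 0 tick 0 v(0, 2): opens on M3
  -> R2 @ bar 1 tick 0 v(0, 2): G3/B4 M3 -> F3/C4 P5 similar
  -> R3 @ bar 1 tick 0 v(1, 2): D4 above C4
  -> R7 @ bar 1 tick 0 v(2,): B4->C4 leap 11st
  -> R3 @ bar 1 tick 1 v(1, 2): D4 above C4
  -> R3 @ bar 1 tick 2 v(1, 2): D4 above C4
  -> R3 @ bar 1 tick 3 v(1, 2): D4 above C4
  -> R1 @ bar 2 tick 0 v(0, 2): F3/C4 P5 -> G3/D4 P5 similar
  -> R2 @ bar 4 tick 0 v(0, 2): F3/F4 P8 -> E3/B3 P5 similar
  -> R3 @ bar 4 tick 0 v(0, 1): E3 above D3
  -> R4 @ bar 4 tick 0 v(0, 1): E3/D3 M2 untreated
  -> R7 @ bar 4 tick 0 v(2,): F4->B3 leap 6st
  -> R3 @ bar 4 tick 1 v(0, 1): E3 above D3
  -> R3 @ bar 4 tick 2 v(0, 1): E3 above D3
  -> R3 @ bar 4 tick 3 v(0, 1): E3 above D3
  -> R2 @ bar 5 tick 0 v(0, 2): E3/B3 P5 -> F3/F4 P8 similar
  -> R7 @ bar 5 tick 0 v(2,): B3->F4 leap 6st
  -> R8 @ bar 5 tick 0 v(0, 2): penult P8 not 3rd/6th
  -> R2 @ bar 6 tick 0 v(0, 1): F3/D4 M6 -> G3/G4 P8 similar
  -> R7 @ bar 6 tick 0 v(2,): F4->B4 leap 6st
  -> R6 @ bar 6 tick 3 v(0, 2): closes on M3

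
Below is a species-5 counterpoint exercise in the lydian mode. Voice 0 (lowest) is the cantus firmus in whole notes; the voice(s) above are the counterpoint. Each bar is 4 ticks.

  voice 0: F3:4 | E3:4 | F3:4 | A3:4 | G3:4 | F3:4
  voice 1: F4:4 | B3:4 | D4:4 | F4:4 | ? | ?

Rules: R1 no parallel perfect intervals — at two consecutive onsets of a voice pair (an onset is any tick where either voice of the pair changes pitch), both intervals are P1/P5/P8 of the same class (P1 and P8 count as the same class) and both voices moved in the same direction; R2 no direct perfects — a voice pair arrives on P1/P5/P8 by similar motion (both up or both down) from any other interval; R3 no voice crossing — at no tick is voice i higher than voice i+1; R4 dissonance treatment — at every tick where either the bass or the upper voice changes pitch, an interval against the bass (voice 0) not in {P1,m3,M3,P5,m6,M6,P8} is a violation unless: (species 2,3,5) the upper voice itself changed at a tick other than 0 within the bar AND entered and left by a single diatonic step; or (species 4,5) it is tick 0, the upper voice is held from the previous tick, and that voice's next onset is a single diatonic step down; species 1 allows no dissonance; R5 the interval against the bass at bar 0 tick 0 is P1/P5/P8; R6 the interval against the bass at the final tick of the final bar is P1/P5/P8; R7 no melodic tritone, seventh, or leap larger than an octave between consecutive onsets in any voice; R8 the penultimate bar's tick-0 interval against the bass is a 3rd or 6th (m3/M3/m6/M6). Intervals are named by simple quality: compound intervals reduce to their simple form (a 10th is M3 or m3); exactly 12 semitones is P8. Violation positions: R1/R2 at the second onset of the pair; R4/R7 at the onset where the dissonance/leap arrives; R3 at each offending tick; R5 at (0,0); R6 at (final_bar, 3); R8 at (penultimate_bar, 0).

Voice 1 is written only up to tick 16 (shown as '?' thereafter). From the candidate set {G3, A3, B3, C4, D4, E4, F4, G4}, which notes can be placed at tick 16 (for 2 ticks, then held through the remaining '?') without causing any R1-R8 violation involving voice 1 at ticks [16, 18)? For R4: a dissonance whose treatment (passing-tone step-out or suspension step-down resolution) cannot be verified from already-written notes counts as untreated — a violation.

{E4}

G3: violates R2,R7,R8
A3: violates R4,R8
B3: violates R7
C4: violates R4,R8
D4: violates R2,R8
E4: legal
F4: violates R4,R8
G4: violates R8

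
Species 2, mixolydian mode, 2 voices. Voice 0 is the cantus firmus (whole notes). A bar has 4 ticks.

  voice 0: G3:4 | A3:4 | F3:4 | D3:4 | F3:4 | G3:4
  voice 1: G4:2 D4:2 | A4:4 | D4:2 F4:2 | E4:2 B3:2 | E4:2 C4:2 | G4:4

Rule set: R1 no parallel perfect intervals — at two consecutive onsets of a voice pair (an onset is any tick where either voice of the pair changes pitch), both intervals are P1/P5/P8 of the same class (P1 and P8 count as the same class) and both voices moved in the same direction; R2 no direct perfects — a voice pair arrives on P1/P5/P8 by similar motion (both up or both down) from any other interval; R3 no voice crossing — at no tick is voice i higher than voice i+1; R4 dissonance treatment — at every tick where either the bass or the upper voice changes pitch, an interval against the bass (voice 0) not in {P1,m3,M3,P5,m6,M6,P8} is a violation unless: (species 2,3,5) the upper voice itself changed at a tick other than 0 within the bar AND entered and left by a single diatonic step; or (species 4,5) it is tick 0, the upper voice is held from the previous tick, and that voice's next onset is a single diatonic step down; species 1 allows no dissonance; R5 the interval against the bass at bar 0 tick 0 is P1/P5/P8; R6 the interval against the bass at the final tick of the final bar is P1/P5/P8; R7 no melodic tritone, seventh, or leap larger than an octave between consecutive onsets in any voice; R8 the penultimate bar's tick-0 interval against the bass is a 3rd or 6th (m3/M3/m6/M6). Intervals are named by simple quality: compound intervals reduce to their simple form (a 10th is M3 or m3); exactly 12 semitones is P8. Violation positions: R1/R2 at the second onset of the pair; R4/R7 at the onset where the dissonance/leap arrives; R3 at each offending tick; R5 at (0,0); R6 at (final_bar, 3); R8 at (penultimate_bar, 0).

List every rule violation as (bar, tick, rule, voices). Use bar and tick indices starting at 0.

bar 0: v0=G3 v1=G4 downbeat P8
bar 1: v0=A3 v1=A4 downbeat P8
bar 2: v0=F3 v1=D4 downbeat M6
bar 3: v0=D3 v1=E4 downbeat M2
bar 4: v0=F3 v1=E4 downbeat M7
bar 5: v0=G3 v1=G4 downbeat P8
  -> R2 @ bar 1 tick 0 v(0, 1): G3/D4 P5 -> A3/A4 P8 similar
  -> R4 @ bar 3 tick 0 v(0, 1): D3/E4 M2 untreated
  -> R4 @ bar 4 tick 0 v(0, 1): F3/E4 M7 untreated
  -> R8 @ bar 4 tick 0 v(0, 1): penult M7 not 3rd/6th
  -> R2 @ bar 5 tick 0 v(0, 1): F3/C4 P5 -> G3/G4 P8 similar

(1, 0, R2, (0, 1))
(3, 0, R4, (0, 1))
(4, 0, R4, (0, 1))
(4, 0, R8, (0, 1))
(5, 0, R2, (0, 1))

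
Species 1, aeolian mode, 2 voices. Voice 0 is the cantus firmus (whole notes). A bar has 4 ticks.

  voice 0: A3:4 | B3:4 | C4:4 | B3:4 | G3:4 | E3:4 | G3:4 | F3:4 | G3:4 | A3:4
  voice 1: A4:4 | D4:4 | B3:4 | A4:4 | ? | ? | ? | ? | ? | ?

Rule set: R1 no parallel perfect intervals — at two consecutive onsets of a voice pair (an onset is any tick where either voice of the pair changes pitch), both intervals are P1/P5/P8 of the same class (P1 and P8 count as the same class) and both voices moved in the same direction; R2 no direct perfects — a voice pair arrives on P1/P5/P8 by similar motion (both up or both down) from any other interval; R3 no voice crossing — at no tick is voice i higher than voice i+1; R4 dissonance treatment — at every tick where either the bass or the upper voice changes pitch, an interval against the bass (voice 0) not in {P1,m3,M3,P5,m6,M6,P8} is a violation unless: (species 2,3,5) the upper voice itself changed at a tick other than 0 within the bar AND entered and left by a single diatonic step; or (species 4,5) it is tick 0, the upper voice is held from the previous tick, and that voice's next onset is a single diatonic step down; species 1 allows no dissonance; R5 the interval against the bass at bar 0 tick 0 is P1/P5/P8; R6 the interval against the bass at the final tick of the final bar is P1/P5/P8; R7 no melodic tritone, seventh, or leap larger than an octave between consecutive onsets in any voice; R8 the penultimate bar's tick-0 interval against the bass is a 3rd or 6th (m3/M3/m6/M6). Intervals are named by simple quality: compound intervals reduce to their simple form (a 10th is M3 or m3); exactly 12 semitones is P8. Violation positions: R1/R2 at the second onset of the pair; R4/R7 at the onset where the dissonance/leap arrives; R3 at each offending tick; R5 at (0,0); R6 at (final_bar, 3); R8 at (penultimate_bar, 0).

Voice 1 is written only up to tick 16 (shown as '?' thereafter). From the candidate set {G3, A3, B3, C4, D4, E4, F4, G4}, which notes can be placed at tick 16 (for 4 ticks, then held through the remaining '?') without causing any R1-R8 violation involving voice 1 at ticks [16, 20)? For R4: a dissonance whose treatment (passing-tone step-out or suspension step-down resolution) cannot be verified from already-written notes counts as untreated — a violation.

G3: violates R2,R7
A3: violates R4
B3: violates R7
C4: violates R4
D4: violates R2
E4: legal
F4: violates R4
G4: violates R2

{E4}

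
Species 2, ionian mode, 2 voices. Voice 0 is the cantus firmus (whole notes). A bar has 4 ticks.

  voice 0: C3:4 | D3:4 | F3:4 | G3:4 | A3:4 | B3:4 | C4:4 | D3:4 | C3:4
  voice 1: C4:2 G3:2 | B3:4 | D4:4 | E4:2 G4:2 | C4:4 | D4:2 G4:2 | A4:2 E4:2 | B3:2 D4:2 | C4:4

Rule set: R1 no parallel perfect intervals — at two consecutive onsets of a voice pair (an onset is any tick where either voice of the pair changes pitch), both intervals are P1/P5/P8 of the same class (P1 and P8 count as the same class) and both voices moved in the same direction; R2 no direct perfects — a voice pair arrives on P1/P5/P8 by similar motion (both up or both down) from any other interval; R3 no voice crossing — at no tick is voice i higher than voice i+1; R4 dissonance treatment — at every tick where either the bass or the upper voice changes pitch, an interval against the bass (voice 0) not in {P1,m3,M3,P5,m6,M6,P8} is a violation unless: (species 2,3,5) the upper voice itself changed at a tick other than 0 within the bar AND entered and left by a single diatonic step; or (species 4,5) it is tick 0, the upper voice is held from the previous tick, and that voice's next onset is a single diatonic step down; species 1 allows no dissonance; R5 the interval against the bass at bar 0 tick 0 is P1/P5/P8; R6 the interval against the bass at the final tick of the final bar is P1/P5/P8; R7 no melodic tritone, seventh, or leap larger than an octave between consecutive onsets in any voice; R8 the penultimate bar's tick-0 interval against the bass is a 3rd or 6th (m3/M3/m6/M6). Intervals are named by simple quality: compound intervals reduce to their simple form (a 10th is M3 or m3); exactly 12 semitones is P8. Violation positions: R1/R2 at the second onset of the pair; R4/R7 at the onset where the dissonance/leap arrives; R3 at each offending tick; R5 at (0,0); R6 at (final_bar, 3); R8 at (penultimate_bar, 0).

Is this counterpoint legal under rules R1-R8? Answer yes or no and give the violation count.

No (2 violations)

bar 0: v0=C3 v1=C4 (P8)
bar 1: v0=D3 v1=B3 (M6)
bar 2: v0=F3 v1=D4 (M6)
bar 3: v0=G3 v1=E4 (M6)
bar 4: v0=A3 v1=C4 (m3)
bar 5: v0=B3 v1=D4 (m3)
bar 6: v0=C4 v1=A4 (M6)
bar 7: v0=D3 v1=B3 (M6)
bar 8: v0=C3 v1=C4 (P8)
  R7 @ bar7.0: C4->D3 leap 10st
  R1 @ bar8.0: D3/D4 P8 -> C3/C4 P8 similar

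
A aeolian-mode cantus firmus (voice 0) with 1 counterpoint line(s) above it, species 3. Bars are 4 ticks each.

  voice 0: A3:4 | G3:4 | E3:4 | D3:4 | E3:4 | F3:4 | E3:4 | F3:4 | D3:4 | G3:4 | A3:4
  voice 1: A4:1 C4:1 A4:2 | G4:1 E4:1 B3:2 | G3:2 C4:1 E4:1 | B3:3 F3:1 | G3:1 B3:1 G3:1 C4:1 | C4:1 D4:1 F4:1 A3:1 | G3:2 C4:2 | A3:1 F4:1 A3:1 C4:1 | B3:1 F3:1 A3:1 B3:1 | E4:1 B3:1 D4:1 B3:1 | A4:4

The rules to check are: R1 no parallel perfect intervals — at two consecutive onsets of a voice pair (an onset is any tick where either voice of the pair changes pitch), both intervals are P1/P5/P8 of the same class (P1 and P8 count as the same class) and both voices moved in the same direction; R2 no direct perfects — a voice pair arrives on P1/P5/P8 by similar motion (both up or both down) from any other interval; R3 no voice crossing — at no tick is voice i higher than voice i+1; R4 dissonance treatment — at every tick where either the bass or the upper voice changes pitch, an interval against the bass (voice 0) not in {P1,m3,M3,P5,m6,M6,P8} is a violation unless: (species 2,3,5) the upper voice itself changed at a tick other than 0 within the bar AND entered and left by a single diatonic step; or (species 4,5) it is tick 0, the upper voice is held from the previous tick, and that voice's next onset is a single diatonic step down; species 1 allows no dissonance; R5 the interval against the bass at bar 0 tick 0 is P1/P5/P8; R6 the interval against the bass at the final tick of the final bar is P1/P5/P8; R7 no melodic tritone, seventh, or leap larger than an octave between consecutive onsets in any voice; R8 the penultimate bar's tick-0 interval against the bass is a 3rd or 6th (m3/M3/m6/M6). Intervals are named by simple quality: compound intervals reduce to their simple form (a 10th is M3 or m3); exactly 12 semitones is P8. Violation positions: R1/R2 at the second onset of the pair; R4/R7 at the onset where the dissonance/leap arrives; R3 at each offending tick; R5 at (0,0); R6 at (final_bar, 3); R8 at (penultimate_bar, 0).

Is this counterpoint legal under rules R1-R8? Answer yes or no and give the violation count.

bar 0: v0=A3 v1=A4 (P8)
bar 1: v0=G3 v1=G4 (P8)
bar 2: v0=E3 v1=G3 (m3)
bar 3: v0=D3 v1=B3 (M6)
bar 4: v0=E3 v1=G3 (m3)
bar 5: v0=F3 v1=C4 (P5)
bar 6: v0=E3 v1=G3 (m3)
bar 7: v0=F3 v1=A3 (M3)
bar 8: v0=D3 v1=B3 (M6)
bar 9: v0=G3 v1=E4 (M6)
bar 10: v0=A3 v1=A4 (P8)
  R1 @ bar1.0: A3/A4 P8 -> G3/G4 P8 similar
  R7 @ bar3.3: B3->F3 leap 6st
  R7 @ bar8.1: B3->F3 leap 6st
  R2 @ bar10.0: G3/B3 M3 -> A3/A4 P8 similar
  R7 @ bar10.0: B3->A4 leap 10st

No (5 violations)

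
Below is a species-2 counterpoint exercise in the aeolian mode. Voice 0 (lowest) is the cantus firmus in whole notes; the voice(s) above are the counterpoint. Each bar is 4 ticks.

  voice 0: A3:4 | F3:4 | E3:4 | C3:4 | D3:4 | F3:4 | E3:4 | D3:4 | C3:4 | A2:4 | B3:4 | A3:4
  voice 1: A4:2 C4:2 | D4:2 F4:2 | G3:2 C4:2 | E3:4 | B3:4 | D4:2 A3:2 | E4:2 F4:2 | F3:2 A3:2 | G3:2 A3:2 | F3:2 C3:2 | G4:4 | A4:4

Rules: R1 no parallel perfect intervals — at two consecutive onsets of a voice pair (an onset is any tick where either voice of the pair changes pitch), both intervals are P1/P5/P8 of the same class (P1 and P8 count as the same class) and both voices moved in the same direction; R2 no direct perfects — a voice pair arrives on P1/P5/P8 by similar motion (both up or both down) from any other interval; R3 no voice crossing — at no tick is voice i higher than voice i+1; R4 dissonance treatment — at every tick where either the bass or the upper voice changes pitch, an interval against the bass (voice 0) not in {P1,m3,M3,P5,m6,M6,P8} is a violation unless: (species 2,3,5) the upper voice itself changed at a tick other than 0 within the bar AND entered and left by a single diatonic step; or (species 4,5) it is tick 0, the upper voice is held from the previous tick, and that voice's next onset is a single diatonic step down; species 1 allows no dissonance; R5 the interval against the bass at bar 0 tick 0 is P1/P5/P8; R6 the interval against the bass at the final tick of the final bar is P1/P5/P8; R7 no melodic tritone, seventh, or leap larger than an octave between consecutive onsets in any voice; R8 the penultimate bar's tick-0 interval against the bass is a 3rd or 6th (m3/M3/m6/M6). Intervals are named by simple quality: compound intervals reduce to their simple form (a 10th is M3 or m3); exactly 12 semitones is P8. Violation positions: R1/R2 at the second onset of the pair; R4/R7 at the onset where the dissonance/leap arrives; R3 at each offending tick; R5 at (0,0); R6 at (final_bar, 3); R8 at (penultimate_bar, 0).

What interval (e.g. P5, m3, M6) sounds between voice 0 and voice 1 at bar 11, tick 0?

P8

voice 0=A3 voice 1=A4 -> P8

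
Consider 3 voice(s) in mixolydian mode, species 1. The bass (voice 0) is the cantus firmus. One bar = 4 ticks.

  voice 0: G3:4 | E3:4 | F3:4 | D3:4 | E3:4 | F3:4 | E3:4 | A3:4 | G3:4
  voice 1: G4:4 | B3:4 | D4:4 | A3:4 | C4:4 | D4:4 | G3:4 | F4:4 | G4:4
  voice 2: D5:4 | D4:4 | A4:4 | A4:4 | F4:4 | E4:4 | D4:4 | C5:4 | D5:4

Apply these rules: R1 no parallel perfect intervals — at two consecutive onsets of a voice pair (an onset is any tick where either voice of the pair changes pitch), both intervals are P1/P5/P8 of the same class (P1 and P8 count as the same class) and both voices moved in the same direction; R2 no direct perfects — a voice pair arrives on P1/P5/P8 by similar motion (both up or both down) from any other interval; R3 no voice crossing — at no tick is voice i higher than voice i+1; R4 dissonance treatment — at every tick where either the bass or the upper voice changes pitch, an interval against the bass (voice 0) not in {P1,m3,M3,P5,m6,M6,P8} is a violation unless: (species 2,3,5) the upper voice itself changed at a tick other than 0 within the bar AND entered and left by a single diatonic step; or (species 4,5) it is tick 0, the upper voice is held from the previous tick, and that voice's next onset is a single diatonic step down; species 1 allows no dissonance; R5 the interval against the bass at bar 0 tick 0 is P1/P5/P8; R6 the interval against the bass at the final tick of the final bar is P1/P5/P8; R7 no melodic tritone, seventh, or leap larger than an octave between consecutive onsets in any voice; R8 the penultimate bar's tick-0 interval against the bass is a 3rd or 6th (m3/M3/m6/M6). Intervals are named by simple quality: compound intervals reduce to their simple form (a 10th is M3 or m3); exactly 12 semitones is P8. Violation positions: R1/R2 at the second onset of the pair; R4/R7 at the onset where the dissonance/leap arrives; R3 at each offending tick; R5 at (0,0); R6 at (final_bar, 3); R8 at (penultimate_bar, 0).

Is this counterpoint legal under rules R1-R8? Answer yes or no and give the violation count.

bar 0: v0=G3 v1=G4 v2=D5 (P5)
bar 1: v0=E3 v1=B3 v2=D4 (m7)
bar 2: v0=F3 v1=D4 v2=A4 (M3)
bar 3: v0=D3 v1=A3 v2=A4 (P5)
bar 4: v0=E3 v1=C4 v2=F4 (m2)
bar 5: v0=F3 v1=D4 v2=E4 (M7)
bar 6: v0=E3 v1=G3 v2=D4 (m7)
bar 7: v0=A3 v1=F4 v2=C5 (m3)
bar 8: v0=G3 v1=G4 v2=D5 (P5)
  R2 @ bar1.0: G3/G4 P8 -> E3/B3 P5 similar
  R4 @ bar1.0: E3/D4 m7 untreated
  R2 @ bar2.0: B3/D4 m3 -> D4/A4 P5 similar
  R2 @ bar3.0: F3/D4 M6 -> D3/A3 P5 similar
  R4 @ bar4.0: E3/F4 m2 untreated
  R4 @ bar5.0: F3/E4 M7 untreated
  R2 @ bar6.0: D4/E4 M2 -> G3/D4 P5 similar
  R4 @ bar6.0: E3/D4 m7 untreated
  R1 @ bar7.0: G3/D4 P5 -> F4/C5 P5 similar
  R7 @ bar7.0: G3->F4 leap 10st
  R7 @ bar7.0: D4->C5 leap 10st
  R1 @ bar8.0: F4/C5 P5 -> G4/D5 P5 similar

No (12 violations)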